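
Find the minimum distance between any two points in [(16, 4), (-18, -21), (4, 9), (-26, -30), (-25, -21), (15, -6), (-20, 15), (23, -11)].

Computing all pairwise distances among 8 points:

d((16, 4), (-18, -21)) = 42.2019
d((16, 4), (4, 9)) = 13.0
d((16, 4), (-26, -30)) = 54.037
d((16, 4), (-25, -21)) = 48.0208
d((16, 4), (15, -6)) = 10.0499
d((16, 4), (-20, 15)) = 37.6431
d((16, 4), (23, -11)) = 16.5529
d((-18, -21), (4, 9)) = 37.2022
d((-18, -21), (-26, -30)) = 12.0416
d((-18, -21), (-25, -21)) = 7.0 <-- minimum
d((-18, -21), (15, -6)) = 36.2491
d((-18, -21), (-20, 15)) = 36.0555
d((-18, -21), (23, -11)) = 42.2019
d((4, 9), (-26, -30)) = 49.2037
d((4, 9), (-25, -21)) = 41.7253
d((4, 9), (15, -6)) = 18.6011
d((4, 9), (-20, 15)) = 24.7386
d((4, 9), (23, -11)) = 27.5862
d((-26, -30), (-25, -21)) = 9.0554
d((-26, -30), (15, -6)) = 47.5079
d((-26, -30), (-20, 15)) = 45.3982
d((-26, -30), (23, -11)) = 52.5547
d((-25, -21), (15, -6)) = 42.72
d((-25, -21), (-20, 15)) = 36.3456
d((-25, -21), (23, -11)) = 49.0306
d((15, -6), (-20, 15)) = 40.8167
d((15, -6), (23, -11)) = 9.434
d((-20, 15), (23, -11)) = 50.2494

Closest pair: (-18, -21) and (-25, -21) with distance 7.0

The closest pair is (-18, -21) and (-25, -21) with Euclidean distance 7.0. For 8 points, brute-force pairwise comparison is shown above. For large n, the divide-and-conquer algorithm (sort by x, recurse on halves, check the dividing strip) achieves O(n log n).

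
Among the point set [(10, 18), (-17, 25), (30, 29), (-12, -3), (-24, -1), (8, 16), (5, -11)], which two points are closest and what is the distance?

Computing all pairwise distances among 7 points:

d((10, 18), (-17, 25)) = 27.8927
d((10, 18), (30, 29)) = 22.8254
d((10, 18), (-12, -3)) = 30.4138
d((10, 18), (-24, -1)) = 38.9487
d((10, 18), (8, 16)) = 2.8284 <-- minimum
d((10, 18), (5, -11)) = 29.4279
d((-17, 25), (30, 29)) = 47.1699
d((-17, 25), (-12, -3)) = 28.4429
d((-17, 25), (-24, -1)) = 26.9258
d((-17, 25), (8, 16)) = 26.5707
d((-17, 25), (5, -11)) = 42.19
d((30, 29), (-12, -3)) = 52.8015
d((30, 29), (-24, -1)) = 61.7738
d((30, 29), (8, 16)) = 25.5539
d((30, 29), (5, -11)) = 47.1699
d((-12, -3), (-24, -1)) = 12.1655
d((-12, -3), (8, 16)) = 27.5862
d((-12, -3), (5, -11)) = 18.7883
d((-24, -1), (8, 16)) = 36.2353
d((-24, -1), (5, -11)) = 30.6757
d((8, 16), (5, -11)) = 27.1662

Closest pair: (10, 18) and (8, 16) with distance 2.8284

The closest pair is (10, 18) and (8, 16) with Euclidean distance 2.8284. For 7 points, brute-force pairwise comparison is shown above. For large n, the divide-and-conquer algorithm (sort by x, recurse on halves, check the dividing strip) achieves O(n log n).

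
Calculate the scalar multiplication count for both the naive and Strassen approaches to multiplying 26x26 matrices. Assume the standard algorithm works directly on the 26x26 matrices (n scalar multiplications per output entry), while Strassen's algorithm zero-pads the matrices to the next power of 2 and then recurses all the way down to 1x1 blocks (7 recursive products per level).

Matrix multiplication for 26x26 matrices:

Strassen's algorithm requires power-of-2 dimensions. Pad 26x26 to 32x32 (next power of 2).

Standard algorithm: 26^3 = 17576 multiplications
Strassen's algorithm: 7^(log2(32)) = 7^5 = 16807 multiplications
Savings: 17576 - 16807 = 769 multiplications

Standard: 17576 multiplications (26^3). Strassen: 16807 multiplications (7^5, after padding to 32x32). Strassen reduces 8 recursive multiplications to 7 at each level.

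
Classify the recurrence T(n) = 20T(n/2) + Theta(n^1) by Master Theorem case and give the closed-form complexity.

Master Theorem for T(n) = 20T(n/2) + O(n^1):

a = 20, b = 2, c = 1
log_b(a) = log_2(20) = 4.3219

Case 1: c = 1 < log_2(20) = 4.3219
T(n) = O(n^(log_2 20))

For T(n) = 20T(n/2) + O(n^1): log_2(20) = 4.3219. This is Case 1 of the Master Theorem (c < log_b(a), work dominated by leaves), giving O(n^(log_2 20)).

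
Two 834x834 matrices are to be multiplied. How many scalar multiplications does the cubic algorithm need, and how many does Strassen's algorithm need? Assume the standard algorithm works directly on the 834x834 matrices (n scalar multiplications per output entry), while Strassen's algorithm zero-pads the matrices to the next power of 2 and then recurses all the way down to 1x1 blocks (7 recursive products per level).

Matrix multiplication for 834x834 matrices:

Strassen's algorithm requires power-of-2 dimensions. Pad 834x834 to 1024x1024 (next power of 2).

Standard algorithm: 834^3 = 580093704 multiplications
Strassen's algorithm: 7^(log2(1024)) = 7^10 = 282475249 multiplications
Savings: 580093704 - 282475249 = 297618455 multiplications

Standard: 580093704 multiplications (834^3). Strassen: 282475249 multiplications (7^10, after padding to 1024x1024). Strassen reduces 8 recursive multiplications to 7 at each level.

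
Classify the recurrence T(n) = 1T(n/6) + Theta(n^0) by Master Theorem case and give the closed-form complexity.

Master Theorem for T(n) = 1T(n/6) + O(n^0):

a = 1, b = 6, c = 0
log_b(a) = log_6(1) = 0.0000

Case 2: c = 0 = log_6(1) = 0.0000
T(n) = O(n^0 log n) = O(log n)

For T(n) = 1T(n/6) + O(n^0): log_6(1) = 0.0000. This is Case 2 of the Master Theorem (c = log_b(a), equal work at all levels), giving O(log n).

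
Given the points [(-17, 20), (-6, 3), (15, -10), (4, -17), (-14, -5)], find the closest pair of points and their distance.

Computing all pairwise distances among 5 points:

d((-17, 20), (-6, 3)) = 20.2485
d((-17, 20), (15, -10)) = 43.8634
d((-17, 20), (4, -17)) = 42.5441
d((-17, 20), (-14, -5)) = 25.1794
d((-6, 3), (15, -10)) = 24.6982
d((-6, 3), (4, -17)) = 22.3607
d((-6, 3), (-14, -5)) = 11.3137 <-- minimum
d((15, -10), (4, -17)) = 13.0384
d((15, -10), (-14, -5)) = 29.4279
d((4, -17), (-14, -5)) = 21.6333

Closest pair: (-6, 3) and (-14, -5) with distance 11.3137

The closest pair is (-6, 3) and (-14, -5) with Euclidean distance 11.3137. For 5 points, brute-force pairwise comparison is shown above. For large n, the divide-and-conquer algorithm (sort by x, recurse on halves, check the dividing strip) achieves O(n log n).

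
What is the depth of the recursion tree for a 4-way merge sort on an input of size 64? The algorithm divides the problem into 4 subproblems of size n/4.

For divide and conquer with division factor 4:

Problem sizes at each level:
Level 0: 64
Level 1: 16
Level 2: 4
Level 3: 1

The root is level 0 and the size-1 base case is level 3 (the tree spans levels 0 through 3, i.e. 4 levels counting the root), so the depth is the number of divisions: log_4(64) = 3

The recursion tree depth is log_4(64) = 3. At each level, the problem size is divided by 4, so it takes 3 divisions to reduce to a base case of size 1. The algorithm makes 4 recursive calls at each level.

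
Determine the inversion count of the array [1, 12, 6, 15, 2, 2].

Finding inversions in [1, 12, 6, 15, 2, 2]:

(1, 2): arr[1]=12 > arr[2]=6
(1, 4): arr[1]=12 > arr[4]=2
(1, 5): arr[1]=12 > arr[5]=2
(2, 4): arr[2]=6 > arr[4]=2
(2, 5): arr[2]=6 > arr[5]=2
(3, 4): arr[3]=15 > arr[4]=2
(3, 5): arr[3]=15 > arr[5]=2

Total inversions: 7

The array has 7 inversion(s): (1,2), (1,4), (1,5), (2,4), (2,5), (3,4), (3,5). Each pair (i,j) satisfies i < j and arr[i] > arr[j].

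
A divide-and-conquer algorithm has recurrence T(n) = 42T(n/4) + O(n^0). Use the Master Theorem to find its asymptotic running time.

Master Theorem for T(n) = 42T(n/4) + O(n^0):

a = 42, b = 4, c = 0
log_b(a) = log_4(42) = 2.6962

Case 1: c = 0 < log_4(42) = 2.6962
T(n) = O(n^(log_4 42))

For T(n) = 42T(n/4) + O(n^0): log_4(42) = 2.6962. This is Case 1 of the Master Theorem (c < log_b(a), work dominated by leaves), giving O(n^(log_4 42)).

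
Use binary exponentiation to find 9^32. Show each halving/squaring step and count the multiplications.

Computing 9^32 by squaring (build up from 9^1; each line after the first costs one multiplication):

9^1 = 9
9^2 = (9^1)^2 = 9^2 = 81
9^4 = (9^2)^2 = 81^2 = 6561
9^8 = (9^4)^2 = 6561^2 = 43046721
9^16 = (9^8)^2 = 43046721^2 = 1853020188851841
9^32 = (9^16)^2 = 1853020188851841^2 = 3433683820292512484657849089281

Result: 3433683820292512484657849089281
Multiplications needed: 5 (5 lines after 9^1)

9^32 = 3433683820292512484657849089281. Using exponentiation by squaring, this requires 5 multiplications. The key idea: if the exponent is even, square the half-power; if odd, multiply by the base once.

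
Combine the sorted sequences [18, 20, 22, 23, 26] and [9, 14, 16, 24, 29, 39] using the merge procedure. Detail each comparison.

Merging process:

Compare 18 vs 9: take 9 from right. Merged: [9]
Compare 18 vs 14: take 14 from right. Merged: [9, 14]
Compare 18 vs 16: take 16 from right. Merged: [9, 14, 16]
Compare 18 vs 24: take 18 from left. Merged: [9, 14, 16, 18]
Compare 20 vs 24: take 20 from left. Merged: [9, 14, 16, 18, 20]
Compare 22 vs 24: take 22 from left. Merged: [9, 14, 16, 18, 20, 22]
Compare 23 vs 24: take 23 from left. Merged: [9, 14, 16, 18, 20, 22, 23]
Compare 26 vs 24: take 24 from right. Merged: [9, 14, 16, 18, 20, 22, 23, 24]
Compare 26 vs 29: take 26 from left. Merged: [9, 14, 16, 18, 20, 22, 23, 24, 26]
Append remaining from right: [29, 39]. Merged: [9, 14, 16, 18, 20, 22, 23, 24, 26, 29, 39]

Final merged array: [9, 14, 16, 18, 20, 22, 23, 24, 26, 29, 39]
Total comparisons: 9

The merged array is [9, 14, 16, 18, 20, 22, 23, 24, 26, 29, 39], requiring 9 comparisons. The merge step runs in O(n) time where n is the total number of elements.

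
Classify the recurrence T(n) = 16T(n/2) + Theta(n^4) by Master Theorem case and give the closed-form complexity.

Master Theorem for T(n) = 16T(n/2) + O(n^4):

a = 16, b = 2, c = 4
log_b(a) = log_2(16) = 4.0000

Case 2: c = 4 = log_2(16) = 4.0000
T(n) = O(n^4 log n) = O(n^4 log n)

For T(n) = 16T(n/2) + O(n^4): log_2(16) = 4.0000. This is Case 2 of the Master Theorem (c = log_b(a), equal work at all levels), giving O(n^4 log n).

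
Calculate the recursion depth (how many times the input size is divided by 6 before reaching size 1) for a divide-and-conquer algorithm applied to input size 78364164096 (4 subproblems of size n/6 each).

For divide and conquer with division factor 6:

Problem sizes at each level:
Level 0: 78364164096
Level 1: 13060694016
Level 2: 2176782336
Level 3: 362797056
Level 4: 60466176
Level 5: 10077696
Level 6: 1679616
Level 7: 279936
Level 8: 46656
Level 9: 7776
Level 10: 1296
Level 11: 216
Level 12: 36
Level 13: 6
Level 14: 1

The root is level 0 and the size-1 base case is level 14 (the tree spans levels 0 through 14, i.e. 15 levels counting the root), so the depth is the number of divisions: log_6(78364164096) = 14

The recursion tree depth is log_6(78364164096) = 14. At each level, the problem size is divided by 6, so it takes 14 divisions to reduce to a base case of size 1. The algorithm makes 4 recursive calls at each level.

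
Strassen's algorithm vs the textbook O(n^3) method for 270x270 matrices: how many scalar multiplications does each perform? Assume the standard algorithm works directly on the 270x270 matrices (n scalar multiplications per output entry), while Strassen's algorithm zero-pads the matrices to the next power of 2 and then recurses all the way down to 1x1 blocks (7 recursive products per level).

Matrix multiplication for 270x270 matrices:

Strassen's algorithm requires power-of-2 dimensions. Pad 270x270 to 512x512 (next power of 2).

Standard algorithm: 270^3 = 19683000 multiplications
Strassen's algorithm: 7^(log2(512)) = 7^9 = 40353607 multiplications
Difference: 19683000 - 40353607 = -20670607 (Strassen uses MORE here due to padding overhead — for small or just-over-power-of-2 n, padding can outweigh the per-level savings)

Standard: 19683000 multiplications (270^3). Strassen: 40353607 multiplications (7^9, after padding to 512x512). Strassen reduces 8 recursive multiplications to 7 at each level.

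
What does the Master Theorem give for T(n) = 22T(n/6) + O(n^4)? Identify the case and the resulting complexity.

Master Theorem for T(n) = 22T(n/6) + O(n^4):

a = 22, b = 6, c = 4
log_b(a) = log_6(22) = 1.7251

Case 3: c = 4 > log_6(22) = 1.7251
T(n) = O(n^4) = O(n^4)

For T(n) = 22T(n/6) + O(n^4): log_6(22) = 1.7251. This is Case 3 of the Master Theorem (c > log_b(a), work dominated by root), giving O(n^4).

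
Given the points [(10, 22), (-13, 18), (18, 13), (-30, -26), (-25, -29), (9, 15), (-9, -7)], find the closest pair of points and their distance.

Computing all pairwise distances among 7 points:

d((10, 22), (-13, 18)) = 23.3452
d((10, 22), (18, 13)) = 12.0416
d((10, 22), (-30, -26)) = 62.482
d((10, 22), (-25, -29)) = 61.8547
d((10, 22), (9, 15)) = 7.0711
d((10, 22), (-9, -7)) = 34.6699
d((-13, 18), (18, 13)) = 31.4006
d((-13, 18), (-30, -26)) = 47.1699
d((-13, 18), (-25, -29)) = 48.5077
d((-13, 18), (9, 15)) = 22.2036
d((-13, 18), (-9, -7)) = 25.318
d((18, 13), (-30, -26)) = 61.8466
d((18, 13), (-25, -29)) = 60.1082
d((18, 13), (9, 15)) = 9.2195
d((18, 13), (-9, -7)) = 33.6006
d((-30, -26), (-25, -29)) = 5.831 <-- minimum
d((-30, -26), (9, 15)) = 56.5862
d((-30, -26), (-9, -7)) = 28.3196
d((-25, -29), (9, 15)) = 55.6058
d((-25, -29), (-9, -7)) = 27.2029
d((9, 15), (-9, -7)) = 28.4253

Closest pair: (-30, -26) and (-25, -29) with distance 5.831

The closest pair is (-30, -26) and (-25, -29) with Euclidean distance 5.831. For 7 points, brute-force pairwise comparison is shown above. For large n, the divide-and-conquer algorithm (sort by x, recurse on halves, check the dividing strip) achieves O(n log n).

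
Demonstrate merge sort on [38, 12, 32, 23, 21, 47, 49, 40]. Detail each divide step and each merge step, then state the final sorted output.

Merge sort trace:

Split: [38, 12, 32, 23, 21, 47, 49, 40] -> [38, 12, 32, 23] and [21, 47, 49, 40]
  Split: [38, 12, 32, 23] -> [38, 12] and [32, 23]
    Split: [38, 12] -> [38] and [12]
    Merge: [38] + [12] -> [12, 38]
    Split: [32, 23] -> [32] and [23]
    Merge: [32] + [23] -> [23, 32]
  Merge: [12, 38] + [23, 32] -> [12, 23, 32, 38]
  Split: [21, 47, 49, 40] -> [21, 47] and [49, 40]
    Split: [21, 47] -> [21] and [47]
    Merge: [21] + [47] -> [21, 47]
    Split: [49, 40] -> [49] and [40]
    Merge: [49] + [40] -> [40, 49]
  Merge: [21, 47] + [40, 49] -> [21, 40, 47, 49]
Merge: [12, 23, 32, 38] + [21, 40, 47, 49] -> [12, 21, 23, 32, 38, 40, 47, 49]

Final sorted array: [12, 21, 23, 32, 38, 40, 47, 49]

The merge sort proceeds by recursively splitting the array and merging sorted halves.
After all merges, the sorted array is [12, 21, 23, 32, 38, 40, 47, 49].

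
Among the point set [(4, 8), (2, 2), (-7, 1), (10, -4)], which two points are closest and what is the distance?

Computing all pairwise distances among 4 points:

d((4, 8), (2, 2)) = 6.3246 <-- minimum
d((4, 8), (-7, 1)) = 13.0384
d((4, 8), (10, -4)) = 13.4164
d((2, 2), (-7, 1)) = 9.0554
d((2, 2), (10, -4)) = 10.0
d((-7, 1), (10, -4)) = 17.72

Closest pair: (4, 8) and (2, 2) with distance 6.3246

The closest pair is (4, 8) and (2, 2) with Euclidean distance 6.3246. For 4 points, brute-force pairwise comparison is shown above. For large n, the divide-and-conquer algorithm (sort by x, recurse on halves, check the dividing strip) achieves O(n log n).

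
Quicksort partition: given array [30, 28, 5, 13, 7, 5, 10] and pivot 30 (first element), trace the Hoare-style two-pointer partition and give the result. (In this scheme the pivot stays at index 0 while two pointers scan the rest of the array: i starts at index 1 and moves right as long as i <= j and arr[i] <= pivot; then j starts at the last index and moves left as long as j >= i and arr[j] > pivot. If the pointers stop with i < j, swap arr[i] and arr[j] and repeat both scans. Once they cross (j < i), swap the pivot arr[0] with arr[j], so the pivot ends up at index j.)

Hoare-style two-pointer partition with pivot = 30:

Initial array: [30, 28, 5, 13, 7, 5, 10]

Pointers start at i = 1, j = 6.
i ends at 7, j ends at 6: the pointers have crossed (j < i), so scanning stops.

Swap pivot arr[0] with arr[6] to place pivot at position 6: [10, 28, 5, 13, 7, 5, 30]
Pivot position: 6

After partitioning with pivot 30, the array becomes [10, 28, 5, 13, 7, 5, 30]. The pivot is placed at index 6. All elements to the left of the pivot are <= 30, and all elements to the right are > 30.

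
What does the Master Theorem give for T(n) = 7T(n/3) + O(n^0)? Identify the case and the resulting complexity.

Master Theorem for T(n) = 7T(n/3) + O(n^0):

a = 7, b = 3, c = 0
log_b(a) = log_3(7) = 1.7712

Case 1: c = 0 < log_3(7) = 1.7712
T(n) = O(n^(log_3 7))

For T(n) = 7T(n/3) + O(n^0): log_3(7) = 1.7712. This is Case 1 of the Master Theorem (c < log_b(a), work dominated by leaves), giving O(n^(log_3 7)).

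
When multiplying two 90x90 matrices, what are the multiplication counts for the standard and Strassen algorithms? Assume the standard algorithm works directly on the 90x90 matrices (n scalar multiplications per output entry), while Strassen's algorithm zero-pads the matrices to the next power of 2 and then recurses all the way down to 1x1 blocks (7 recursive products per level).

Matrix multiplication for 90x90 matrices:

Strassen's algorithm requires power-of-2 dimensions. Pad 90x90 to 128x128 (next power of 2).

Standard algorithm: 90^3 = 729000 multiplications
Strassen's algorithm: 7^(log2(128)) = 7^7 = 823543 multiplications
Difference: 729000 - 823543 = -94543 (Strassen uses MORE here due to padding overhead — for small or just-over-power-of-2 n, padding can outweigh the per-level savings)

Standard: 729000 multiplications (90^3). Strassen: 823543 multiplications (7^7, after padding to 128x128). Strassen reduces 8 recursive multiplications to 7 at each level.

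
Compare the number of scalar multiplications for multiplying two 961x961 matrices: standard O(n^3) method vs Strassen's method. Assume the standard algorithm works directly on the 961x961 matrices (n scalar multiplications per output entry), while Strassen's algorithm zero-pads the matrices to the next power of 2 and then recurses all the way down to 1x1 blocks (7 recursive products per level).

Matrix multiplication for 961x961 matrices:

Strassen's algorithm requires power-of-2 dimensions. Pad 961x961 to 1024x1024 (next power of 2).

Standard algorithm: 961^3 = 887503681 multiplications
Strassen's algorithm: 7^(log2(1024)) = 7^10 = 282475249 multiplications
Savings: 887503681 - 282475249 = 605028432 multiplications

Standard: 887503681 multiplications (961^3). Strassen: 282475249 multiplications (7^10, after padding to 1024x1024). Strassen reduces 8 recursive multiplications to 7 at each level.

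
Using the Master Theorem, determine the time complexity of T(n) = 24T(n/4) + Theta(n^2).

Master Theorem for T(n) = 24T(n/4) + O(n^2):

a = 24, b = 4, c = 2
log_b(a) = log_4(24) = 2.2925

Case 1: c = 2 < log_4(24) = 2.2925
T(n) = O(n^(log_4 24))

For T(n) = 24T(n/4) + O(n^2): log_4(24) = 2.2925. This is Case 1 of the Master Theorem (c < log_b(a), work dominated by leaves), giving O(n^(log_4 24)).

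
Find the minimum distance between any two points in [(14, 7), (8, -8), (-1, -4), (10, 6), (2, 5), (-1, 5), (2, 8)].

Computing all pairwise distances among 7 points:

d((14, 7), (8, -8)) = 16.1555
d((14, 7), (-1, -4)) = 18.6011
d((14, 7), (10, 6)) = 4.1231
d((14, 7), (2, 5)) = 12.1655
d((14, 7), (-1, 5)) = 15.1327
d((14, 7), (2, 8)) = 12.0416
d((8, -8), (-1, -4)) = 9.8489
d((8, -8), (10, 6)) = 14.1421
d((8, -8), (2, 5)) = 14.3178
d((8, -8), (-1, 5)) = 15.8114
d((8, -8), (2, 8)) = 17.088
d((-1, -4), (10, 6)) = 14.8661
d((-1, -4), (2, 5)) = 9.4868
d((-1, -4), (-1, 5)) = 9.0
d((-1, -4), (2, 8)) = 12.3693
d((10, 6), (2, 5)) = 8.0623
d((10, 6), (-1, 5)) = 11.0454
d((10, 6), (2, 8)) = 8.2462
d((2, 5), (-1, 5)) = 3.0 <-- minimum
d((2, 5), (2, 8)) = 3.0 <-- minimum
d((-1, 5), (2, 8)) = 4.2426

Minimum distance: 3.0 (tie among 2 pairs: (2, 5) and (-1, 5); (2, 5) and (2, 8))

The minimum Euclidean distance is 3.0. There is a tie: 2 pairs achieve this minimum — (2, 5) and (-1, 5); (2, 5) and (2, 8). Any of these is a valid closest pair. For 7 points, brute-force pairwise comparison is shown above. For large n, the divide-and-conquer algorithm (sort by x, recurse on halves, check the dividing strip) achieves O(n log n).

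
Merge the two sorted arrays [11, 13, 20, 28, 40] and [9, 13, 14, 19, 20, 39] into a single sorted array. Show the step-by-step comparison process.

Merging process:

Compare 11 vs 9: take 9 from right. Merged: [9]
Compare 11 vs 13: take 11 from left. Merged: [9, 11]
Compare 13 vs 13: take 13 from left. Merged: [9, 11, 13]
Compare 20 vs 13: take 13 from right. Merged: [9, 11, 13, 13]
Compare 20 vs 14: take 14 from right. Merged: [9, 11, 13, 13, 14]
Compare 20 vs 19: take 19 from right. Merged: [9, 11, 13, 13, 14, 19]
Compare 20 vs 20: take 20 from left. Merged: [9, 11, 13, 13, 14, 19, 20]
Compare 28 vs 20: take 20 from right. Merged: [9, 11, 13, 13, 14, 19, 20, 20]
Compare 28 vs 39: take 28 from left. Merged: [9, 11, 13, 13, 14, 19, 20, 20, 28]
Compare 40 vs 39: take 39 from right. Merged: [9, 11, 13, 13, 14, 19, 20, 20, 28, 39]
Append remaining from left: [40]. Merged: [9, 11, 13, 13, 14, 19, 20, 20, 28, 39, 40]

Final merged array: [9, 11, 13, 13, 14, 19, 20, 20, 28, 39, 40]
Total comparisons: 10

The merged array is [9, 11, 13, 13, 14, 19, 20, 20, 28, 39, 40], requiring 10 comparisons. The merge step runs in O(n) time where n is the total number of elements.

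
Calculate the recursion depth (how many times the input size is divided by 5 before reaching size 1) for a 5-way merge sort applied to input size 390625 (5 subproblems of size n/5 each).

For divide and conquer with division factor 5:

Problem sizes at each level:
Level 0: 390625
Level 1: 78125
Level 2: 15625
Level 3: 3125
Level 4: 625
Level 5: 125
Level 6: 25
Level 7: 5
Level 8: 1

The root is level 0 and the size-1 base case is level 8 (the tree spans levels 0 through 8, i.e. 9 levels counting the root), so the depth is the number of divisions: log_5(390625) = 8

The recursion tree depth is log_5(390625) = 8. At each level, the problem size is divided by 5, so it takes 8 divisions to reduce to a base case of size 1. The algorithm makes 5 recursive calls at each level.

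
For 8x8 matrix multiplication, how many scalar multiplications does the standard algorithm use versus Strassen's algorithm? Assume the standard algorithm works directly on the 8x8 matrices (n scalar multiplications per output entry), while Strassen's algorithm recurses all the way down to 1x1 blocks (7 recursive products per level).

Matrix multiplication for 8x8 matrices:

Standard algorithm: 8^3 = 512 multiplications
Strassen's algorithm: 7^(log2(8)) = 7^3 = 343 multiplications
Savings: 512 - 343 = 169 multiplications

Standard: 512 multiplications (8^3). Strassen: 343 multiplications (7^3). Strassen reduces 8 recursive multiplications to 7 at each level.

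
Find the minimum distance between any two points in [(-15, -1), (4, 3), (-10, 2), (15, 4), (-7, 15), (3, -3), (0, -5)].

Computing all pairwise distances among 7 points:

d((-15, -1), (4, 3)) = 19.4165
d((-15, -1), (-10, 2)) = 5.831
d((-15, -1), (15, 4)) = 30.4138
d((-15, -1), (-7, 15)) = 17.8885
d((-15, -1), (3, -3)) = 18.1108
d((-15, -1), (0, -5)) = 15.5242
d((4, 3), (-10, 2)) = 14.0357
d((4, 3), (15, 4)) = 11.0454
d((4, 3), (-7, 15)) = 16.2788
d((4, 3), (3, -3)) = 6.0828
d((4, 3), (0, -5)) = 8.9443
d((-10, 2), (15, 4)) = 25.0799
d((-10, 2), (-7, 15)) = 13.3417
d((-10, 2), (3, -3)) = 13.9284
d((-10, 2), (0, -5)) = 12.2066
d((15, 4), (-7, 15)) = 24.5967
d((15, 4), (3, -3)) = 13.8924
d((15, 4), (0, -5)) = 17.4929
d((-7, 15), (3, -3)) = 20.5913
d((-7, 15), (0, -5)) = 21.1896
d((3, -3), (0, -5)) = 3.6056 <-- minimum

Closest pair: (3, -3) and (0, -5) with distance 3.6056

The closest pair is (3, -3) and (0, -5) with Euclidean distance 3.6056. For 7 points, brute-force pairwise comparison is shown above. For large n, the divide-and-conquer algorithm (sort by x, recurse on halves, check the dividing strip) achieves O(n log n).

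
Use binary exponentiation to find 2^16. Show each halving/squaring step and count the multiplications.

Computing 2^16 by squaring (build up from 2^1; each line after the first costs one multiplication):

2^1 = 2
2^2 = (2^1)^2 = 2^2 = 4
2^4 = (2^2)^2 = 4^2 = 16
2^8 = (2^4)^2 = 16^2 = 256
2^16 = (2^8)^2 = 256^2 = 65536

Result: 65536
Multiplications needed: 4 (4 lines after 2^1)

2^16 = 65536. Using exponentiation by squaring, this requires 4 multiplications. The key idea: if the exponent is even, square the half-power; if odd, multiply by the base once.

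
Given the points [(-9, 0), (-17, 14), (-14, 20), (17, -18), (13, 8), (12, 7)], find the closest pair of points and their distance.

Computing all pairwise distances among 6 points:

d((-9, 0), (-17, 14)) = 16.1245
d((-9, 0), (-14, 20)) = 20.6155
d((-9, 0), (17, -18)) = 31.6228
d((-9, 0), (13, 8)) = 23.4094
d((-9, 0), (12, 7)) = 22.1359
d((-17, 14), (-14, 20)) = 6.7082
d((-17, 14), (17, -18)) = 46.6905
d((-17, 14), (13, 8)) = 30.5941
d((-17, 14), (12, 7)) = 29.8329
d((-14, 20), (17, -18)) = 49.0408
d((-14, 20), (13, 8)) = 29.5466
d((-14, 20), (12, 7)) = 29.0689
d((17, -18), (13, 8)) = 26.3059
d((17, -18), (12, 7)) = 25.4951
d((13, 8), (12, 7)) = 1.4142 <-- minimum

Closest pair: (13, 8) and (12, 7) with distance 1.4142

The closest pair is (13, 8) and (12, 7) with Euclidean distance 1.4142. For 6 points, brute-force pairwise comparison is shown above. For large n, the divide-and-conquer algorithm (sort by x, recurse on halves, check the dividing strip) achieves O(n log n).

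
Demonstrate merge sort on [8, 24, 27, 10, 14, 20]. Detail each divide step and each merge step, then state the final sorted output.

Merge sort trace:

Split: [8, 24, 27, 10, 14, 20] -> [8, 24, 27] and [10, 14, 20]
  Split: [8, 24, 27] -> [8] and [24, 27]
    Split: [24, 27] -> [24] and [27]
    Merge: [24] + [27] -> [24, 27]
  Merge: [8] + [24, 27] -> [8, 24, 27]
  Split: [10, 14, 20] -> [10] and [14, 20]
    Split: [14, 20] -> [14] and [20]
    Merge: [14] + [20] -> [14, 20]
  Merge: [10] + [14, 20] -> [10, 14, 20]
Merge: [8, 24, 27] + [10, 14, 20] -> [8, 10, 14, 20, 24, 27]

Final sorted array: [8, 10, 14, 20, 24, 27]

The merge sort proceeds by recursively splitting the array and merging sorted halves.
After all merges, the sorted array is [8, 10, 14, 20, 24, 27].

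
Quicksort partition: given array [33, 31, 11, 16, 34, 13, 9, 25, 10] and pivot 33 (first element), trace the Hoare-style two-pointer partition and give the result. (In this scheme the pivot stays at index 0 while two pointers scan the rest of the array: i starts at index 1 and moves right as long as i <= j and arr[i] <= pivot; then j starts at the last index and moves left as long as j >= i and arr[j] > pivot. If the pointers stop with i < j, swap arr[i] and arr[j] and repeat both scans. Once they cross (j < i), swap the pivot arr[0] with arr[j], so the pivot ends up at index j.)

Hoare-style two-pointer partition with pivot = 33:

Initial array: [33, 31, 11, 16, 34, 13, 9, 25, 10]

Pointers start at i = 1, j = 8.
i stops at index 4 (arr[4]=34 > 33), j stops at index 8 (arr[8]=10 <= 33): swap arr[4] and arr[8], array becomes [33, 31, 11, 16, 10, 13, 9, 25, 34]
i ends at 8, j ends at 7: the pointers have crossed (j < i), so scanning stops.

Swap pivot arr[0] with arr[7] to place pivot at position 7: [25, 31, 11, 16, 10, 13, 9, 33, 34]
Pivot position: 7

After partitioning with pivot 33, the array becomes [25, 31, 11, 16, 10, 13, 9, 33, 34]. The pivot is placed at index 7. All elements to the left of the pivot are <= 33, and all elements to the right are > 33.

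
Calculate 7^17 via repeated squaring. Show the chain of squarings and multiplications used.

Computing 7^17 by squaring (build up from 7^1; each line after the first costs one multiplication):

7^1 = 7
7^2 = (7^1)^2 = 7^2 = 49
7^4 = (7^2)^2 = 49^2 = 2401
7^8 = (7^4)^2 = 2401^2 = 5764801
7^16 = (7^8)^2 = 5764801^2 = 33232930569601
7^17 = 7 * 7^16 = 7 * 33232930569601 = 232630513987207

Result: 232630513987207
Multiplications needed: 5 (5 lines after 7^1)

7^17 = 232630513987207. Using exponentiation by squaring, this requires 5 multiplications. The key idea: if the exponent is even, square the half-power; if odd, multiply by the base once.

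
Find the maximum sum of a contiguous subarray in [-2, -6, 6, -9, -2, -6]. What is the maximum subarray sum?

Using Kadane's algorithm on [-2, -6, 6, -9, -2, -6]:

Scanning through the array:
Position 1 (value -6): max_ending_here = -6, max_so_far = -2
Position 2 (value 6): max_ending_here = 6, max_so_far = 6
Position 3 (value -9): max_ending_here = -3, max_so_far = 6
Position 4 (value -2): max_ending_here = -2, max_so_far = 6
Position 5 (value -6): max_ending_here = -6, max_so_far = 6

Maximum subarray: [6]
Maximum sum: 6

The maximum subarray is [6] with sum 6. This subarray runs from index 2 to index 2.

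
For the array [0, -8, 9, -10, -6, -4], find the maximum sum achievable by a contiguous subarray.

Using Kadane's algorithm on [0, -8, 9, -10, -6, -4]:

Scanning through the array:
Position 1 (value -8): max_ending_here = -8, max_so_far = 0
Position 2 (value 9): max_ending_here = 9, max_so_far = 9
Position 3 (value -10): max_ending_here = -1, max_so_far = 9
Position 4 (value -6): max_ending_here = -6, max_so_far = 9
Position 5 (value -4): max_ending_here = -4, max_so_far = 9

Maximum subarray: [9]
Maximum sum: 9

The maximum subarray is [9] with sum 9. This subarray runs from index 2 to index 2.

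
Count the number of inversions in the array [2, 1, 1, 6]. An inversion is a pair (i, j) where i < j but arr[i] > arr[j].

Finding inversions in [2, 1, 1, 6]:

(0, 1): arr[0]=2 > arr[1]=1
(0, 2): arr[0]=2 > arr[2]=1

Total inversions: 2

The array has 2 inversion(s): (0,1), (0,2). Each pair (i,j) satisfies i < j and arr[i] > arr[j].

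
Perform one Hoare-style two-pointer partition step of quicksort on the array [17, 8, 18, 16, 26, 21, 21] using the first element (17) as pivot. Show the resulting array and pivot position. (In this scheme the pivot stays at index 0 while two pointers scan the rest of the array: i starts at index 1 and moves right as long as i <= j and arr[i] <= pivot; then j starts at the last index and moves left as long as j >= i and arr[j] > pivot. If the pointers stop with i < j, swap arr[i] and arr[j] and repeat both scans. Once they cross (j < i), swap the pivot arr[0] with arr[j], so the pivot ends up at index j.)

Hoare-style two-pointer partition with pivot = 17:

Initial array: [17, 8, 18, 16, 26, 21, 21]

Pointers start at i = 1, j = 6.
i stops at index 2 (arr[2]=18 > 17), j stops at index 3 (arr[3]=16 <= 17): swap arr[2] and arr[3], array becomes [17, 8, 16, 18, 26, 21, 21]
i ends at 3, j ends at 2: the pointers have crossed (j < i), so scanning stops.

Swap pivot arr[0] with arr[2] to place pivot at position 2: [16, 8, 17, 18, 26, 21, 21]
Pivot position: 2

After partitioning with pivot 17, the array becomes [16, 8, 17, 18, 26, 21, 21]. The pivot is placed at index 2. All elements to the left of the pivot are <= 17, and all elements to the right are > 17.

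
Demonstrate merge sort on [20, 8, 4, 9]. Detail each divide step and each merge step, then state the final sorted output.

Merge sort trace:

Split: [20, 8, 4, 9] -> [20, 8] and [4, 9]
  Split: [20, 8] -> [20] and [8]
  Merge: [20] + [8] -> [8, 20]
  Split: [4, 9] -> [4] and [9]
  Merge: [4] + [9] -> [4, 9]
Merge: [8, 20] + [4, 9] -> [4, 8, 9, 20]

Final sorted array: [4, 8, 9, 20]

The merge sort proceeds by recursively splitting the array and merging sorted halves.
After all merges, the sorted array is [4, 8, 9, 20].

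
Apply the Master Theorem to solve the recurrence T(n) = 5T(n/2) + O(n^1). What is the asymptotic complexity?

Master Theorem for T(n) = 5T(n/2) + O(n^1):

a = 5, b = 2, c = 1
log_b(a) = log_2(5) = 2.3219

Case 1: c = 1 < log_2(5) = 2.3219
T(n) = O(n^(log_2 5))

For T(n) = 5T(n/2) + O(n^1): log_2(5) = 2.3219. This is Case 1 of the Master Theorem (c < log_b(a), work dominated by leaves), giving O(n^(log_2 5)).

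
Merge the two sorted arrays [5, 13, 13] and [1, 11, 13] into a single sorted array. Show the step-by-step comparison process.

Merging process:

Compare 5 vs 1: take 1 from right. Merged: [1]
Compare 5 vs 11: take 5 from left. Merged: [1, 5]
Compare 13 vs 11: take 11 from right. Merged: [1, 5, 11]
Compare 13 vs 13: take 13 from left. Merged: [1, 5, 11, 13]
Compare 13 vs 13: take 13 from left. Merged: [1, 5, 11, 13, 13]
Append remaining from right: [13]. Merged: [1, 5, 11, 13, 13, 13]

Final merged array: [1, 5, 11, 13, 13, 13]
Total comparisons: 5

The merged array is [1, 5, 11, 13, 13, 13], requiring 5 comparisons. The merge step runs in O(n) time where n is the total number of elements.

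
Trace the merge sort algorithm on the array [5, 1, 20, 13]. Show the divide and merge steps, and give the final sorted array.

Merge sort trace:

Split: [5, 1, 20, 13] -> [5, 1] and [20, 13]
  Split: [5, 1] -> [5] and [1]
  Merge: [5] + [1] -> [1, 5]
  Split: [20, 13] -> [20] and [13]
  Merge: [20] + [13] -> [13, 20]
Merge: [1, 5] + [13, 20] -> [1, 5, 13, 20]

Final sorted array: [1, 5, 13, 20]

The merge sort proceeds by recursively splitting the array and merging sorted halves.
After all merges, the sorted array is [1, 5, 13, 20].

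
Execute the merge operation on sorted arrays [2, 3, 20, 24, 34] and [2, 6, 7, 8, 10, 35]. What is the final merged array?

Merging process:

Compare 2 vs 2: take 2 from left. Merged: [2]
Compare 3 vs 2: take 2 from right. Merged: [2, 2]
Compare 3 vs 6: take 3 from left. Merged: [2, 2, 3]
Compare 20 vs 6: take 6 from right. Merged: [2, 2, 3, 6]
Compare 20 vs 7: take 7 from right. Merged: [2, 2, 3, 6, 7]
Compare 20 vs 8: take 8 from right. Merged: [2, 2, 3, 6, 7, 8]
Compare 20 vs 10: take 10 from right. Merged: [2, 2, 3, 6, 7, 8, 10]
Compare 20 vs 35: take 20 from left. Merged: [2, 2, 3, 6, 7, 8, 10, 20]
Compare 24 vs 35: take 24 from left. Merged: [2, 2, 3, 6, 7, 8, 10, 20, 24]
Compare 34 vs 35: take 34 from left. Merged: [2, 2, 3, 6, 7, 8, 10, 20, 24, 34]
Append remaining from right: [35]. Merged: [2, 2, 3, 6, 7, 8, 10, 20, 24, 34, 35]

Final merged array: [2, 2, 3, 6, 7, 8, 10, 20, 24, 34, 35]
Total comparisons: 10

The merged array is [2, 2, 3, 6, 7, 8, 10, 20, 24, 34, 35], requiring 10 comparisons. The merge step runs in O(n) time where n is the total number of elements.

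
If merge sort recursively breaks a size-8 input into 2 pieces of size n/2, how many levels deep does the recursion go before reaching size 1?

For divide and conquer with division factor 2:

Problem sizes at each level:
Level 0: 8
Level 1: 4
Level 2: 2
Level 3: 1

The root is level 0 and the size-1 base case is level 3 (the tree spans levels 0 through 3, i.e. 4 levels counting the root), so the depth is the number of divisions: log_2(8) = 3

The recursion tree depth is log_2(8) = 3. At each level, the problem size is divided by 2, so it takes 3 divisions to reduce to a base case of size 1. The algorithm makes 2 recursive calls at each level.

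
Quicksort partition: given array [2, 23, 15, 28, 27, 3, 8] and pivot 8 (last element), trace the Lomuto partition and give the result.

Lomuto partition with pivot = 8:

Initial array: [2, 23, 15, 28, 27, 3, 8]

arr[0]=2 <= 8: swap with position 0, array becomes [2, 23, 15, 28, 27, 3, 8]
arr[1]=23 > 8: no swap
arr[2]=15 > 8: no swap
arr[3]=28 > 8: no swap
arr[4]=27 > 8: no swap
arr[5]=3 <= 8: swap with position 1, array becomes [2, 3, 15, 28, 27, 23, 8]

Place pivot at position 2: [2, 3, 8, 28, 27, 23, 15]
Pivot position: 2

After partitioning with pivot 8, the array becomes [2, 3, 8, 28, 27, 23, 15]. The pivot is placed at index 2. All elements to the left of the pivot are <= 8, and all elements to the right are > 8.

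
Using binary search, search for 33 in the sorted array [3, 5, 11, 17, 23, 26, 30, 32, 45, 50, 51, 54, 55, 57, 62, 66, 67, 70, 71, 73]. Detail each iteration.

Binary search for 33 in [3, 5, 11, 17, 23, 26, 30, 32, 45, 50, 51, 54, 55, 57, 62, 66, 67, 70, 71, 73]:

lo=0, hi=19, mid=9, arr[mid]=50 -> 50 > 33, search left half
lo=0, hi=8, mid=4, arr[mid]=23 -> 23 < 33, search right half
lo=5, hi=8, mid=6, arr[mid]=30 -> 30 < 33, search right half
lo=7, hi=8, mid=7, arr[mid]=32 -> 32 < 33, search right half
lo=8, hi=8, mid=8, arr[mid]=45 -> 45 > 33, search left half
lo=8 > hi=7, target 33 not found

Binary search determines that 33 is not in the array after 5 comparisons. The search space was exhausted without finding the target.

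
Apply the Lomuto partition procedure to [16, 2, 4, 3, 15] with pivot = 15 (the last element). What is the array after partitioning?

Lomuto partition with pivot = 15:

Initial array: [16, 2, 4, 3, 15]

arr[0]=16 > 15: no swap
arr[1]=2 <= 15: swap with position 0, array becomes [2, 16, 4, 3, 15]
arr[2]=4 <= 15: swap with position 1, array becomes [2, 4, 16, 3, 15]
arr[3]=3 <= 15: swap with position 2, array becomes [2, 4, 3, 16, 15]

Place pivot at position 3: [2, 4, 3, 15, 16]
Pivot position: 3

After partitioning with pivot 15, the array becomes [2, 4, 3, 15, 16]. The pivot is placed at index 3. All elements to the left of the pivot are <= 15, and all elements to the right are > 15.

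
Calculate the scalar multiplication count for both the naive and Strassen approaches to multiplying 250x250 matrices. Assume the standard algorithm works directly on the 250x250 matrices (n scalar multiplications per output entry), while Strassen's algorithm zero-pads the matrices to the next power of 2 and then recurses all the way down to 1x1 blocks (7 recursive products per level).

Matrix multiplication for 250x250 matrices:

Strassen's algorithm requires power-of-2 dimensions. Pad 250x250 to 256x256 (next power of 2).

Standard algorithm: 250^3 = 15625000 multiplications
Strassen's algorithm: 7^(log2(256)) = 7^8 = 5764801 multiplications
Savings: 15625000 - 5764801 = 9860199 multiplications

Standard: 15625000 multiplications (250^3). Strassen: 5764801 multiplications (7^8, after padding to 256x256). Strassen reduces 8 recursive multiplications to 7 at each level.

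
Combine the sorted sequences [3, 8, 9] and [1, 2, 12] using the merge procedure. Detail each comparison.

Merging process:

Compare 3 vs 1: take 1 from right. Merged: [1]
Compare 3 vs 2: take 2 from right. Merged: [1, 2]
Compare 3 vs 12: take 3 from left. Merged: [1, 2, 3]
Compare 8 vs 12: take 8 from left. Merged: [1, 2, 3, 8]
Compare 9 vs 12: take 9 from left. Merged: [1, 2, 3, 8, 9]
Append remaining from right: [12]. Merged: [1, 2, 3, 8, 9, 12]

Final merged array: [1, 2, 3, 8, 9, 12]
Total comparisons: 5

The merged array is [1, 2, 3, 8, 9, 12], requiring 5 comparisons. The merge step runs in O(n) time where n is the total number of elements.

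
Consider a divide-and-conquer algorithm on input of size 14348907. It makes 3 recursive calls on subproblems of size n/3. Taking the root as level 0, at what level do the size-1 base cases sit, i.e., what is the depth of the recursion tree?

For divide and conquer with division factor 3:

Problem sizes at each level:
Level 0: 14348907
Level 1: 4782969
Level 2: 1594323
Level 3: 531441
Level 4: 177147
Level 5: 59049
Level 6: 19683
Level 7: 6561
Level 8: 2187
Level 9: 729
Level 10: 243
Level 11: 81
Level 12: 27
Level 13: 9
Level 14: 3
Level 15: 1

The root is level 0 and the size-1 base case is level 15 (the tree spans levels 0 through 15, i.e. 16 levels counting the root), so the depth is the number of divisions: log_3(14348907) = 15

The recursion tree depth is log_3(14348907) = 15. At each level, the problem size is divided by 3, so it takes 15 divisions to reduce to a base case of size 1. The algorithm makes 3 recursive calls at each level.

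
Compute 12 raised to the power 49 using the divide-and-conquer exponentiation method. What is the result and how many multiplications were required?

Computing 12^49 by squaring (build up from 12^1; each line after the first costs one multiplication):

12^1 = 12
12^2 = (12^1)^2 = 12^2 = 144
12^3 = 12 * 12^2 = 12 * 144 = 1728
12^6 = (12^3)^2 = 1728^2 = 2985984
12^12 = (12^6)^2 = 2985984^2 = 8916100448256
12^24 = (12^12)^2 = 8916100448256^2 = 79496847203390844133441536
12^48 = (12^24)^2 = 79496847203390844133441536^2 = 6319748715279270675921934218987893281199411530039296
12^49 = 12 * 12^48 = 12 * 6319748715279270675921934218987893281199411530039296 = 75836984583351248111063210627854719374392938360471552

Result: 75836984583351248111063210627854719374392938360471552
Multiplications needed: 7 (7 lines after 12^1)

12^49 = 75836984583351248111063210627854719374392938360471552. Using exponentiation by squaring, this requires 7 multiplications. The key idea: if the exponent is even, square the half-power; if odd, multiply by the base once.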